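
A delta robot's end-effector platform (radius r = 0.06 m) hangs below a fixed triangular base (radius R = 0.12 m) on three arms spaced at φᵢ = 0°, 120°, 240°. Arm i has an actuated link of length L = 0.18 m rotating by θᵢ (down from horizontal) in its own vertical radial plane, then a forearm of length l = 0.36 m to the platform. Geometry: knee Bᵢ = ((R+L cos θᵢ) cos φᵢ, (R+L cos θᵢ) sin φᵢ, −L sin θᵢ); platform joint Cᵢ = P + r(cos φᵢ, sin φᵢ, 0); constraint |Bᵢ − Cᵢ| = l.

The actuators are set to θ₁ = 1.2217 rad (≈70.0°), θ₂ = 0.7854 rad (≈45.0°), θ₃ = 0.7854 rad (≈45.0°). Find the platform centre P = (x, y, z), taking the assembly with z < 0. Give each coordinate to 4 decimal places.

(-0.1056, 0.0000, -0.4485)

arm 1 at φ=0.0°: e+L cos θ1 = 0.1216;  O1 = (0.1216, 0.0000, -0.1691)
O2 = (0.1873·cos120.0°, 0.1873·sin120.0°, -0.1273) = (-0.0936, 0.1622, -0.1273)
φ3=240.0°: virtual centre (-0.0936, -0.1622, -0.1273), radius l
subtract pairs → two planes through P
linear system: -0.4304x+0.3244y = 0.0079−0.0837z; -0.4304x+-0.3244y = 0.0079−0.0837z
det = 0.2792;  x = -0.0183+0.1945z,  y = 0.0000+0.0000z
sphere 1 gives Az²+Bz+C=0 with A=1.0378, B=0.2839, C=-0.0814;  B²−4AC=0.4186;  roots -0.4485, 0.1749;  negative root z = -0.4485
x = -0.1056, y = 0.0000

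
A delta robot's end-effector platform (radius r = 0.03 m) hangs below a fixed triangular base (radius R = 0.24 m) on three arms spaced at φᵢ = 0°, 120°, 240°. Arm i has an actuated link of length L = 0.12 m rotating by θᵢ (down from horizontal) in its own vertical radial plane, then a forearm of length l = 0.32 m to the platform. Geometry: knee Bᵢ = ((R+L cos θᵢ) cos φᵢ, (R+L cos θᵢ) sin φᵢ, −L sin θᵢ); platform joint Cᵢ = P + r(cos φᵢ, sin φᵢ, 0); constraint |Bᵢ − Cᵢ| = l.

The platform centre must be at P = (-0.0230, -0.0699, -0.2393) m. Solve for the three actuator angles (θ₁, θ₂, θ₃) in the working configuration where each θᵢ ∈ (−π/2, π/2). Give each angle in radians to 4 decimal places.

θ₁ = 1.1347, θ₂ = 1.3089, θ₃ = 0.3490

φ1=0.0° → target in arm frame (-0.0230, -0.0699)
  e−x'=0.2330;  (l²−L²−(e−x')²−y'²−z²)/2L = -0.1185
  θ1 = atan2(B,A) + arccos(C/0.3340) = 1.1347
φ2=120.0° → target in arm frame (-0.0490, 0.0549)
  A=0.2590, B=-0.2393, C=(l²−L²−A²−y'²−z²)/(2L)=-0.1641
  γ=atan2(-0.2393,0.2590)=-0.7458;  ψ=arccos(-0.4652)=2.0547;  θ2=γ+ψ≈1.3089
arm 3 (φ=240.0°): x'=0.0720, y'=0.0150
  A cos θ + B sin θ = C:  0.1380·cos θ + -0.2393·sin θ = 0.0478
  √(A²+B²)=0.2762;  θ3 = -1.0478+1.3968 ≈ 0.3490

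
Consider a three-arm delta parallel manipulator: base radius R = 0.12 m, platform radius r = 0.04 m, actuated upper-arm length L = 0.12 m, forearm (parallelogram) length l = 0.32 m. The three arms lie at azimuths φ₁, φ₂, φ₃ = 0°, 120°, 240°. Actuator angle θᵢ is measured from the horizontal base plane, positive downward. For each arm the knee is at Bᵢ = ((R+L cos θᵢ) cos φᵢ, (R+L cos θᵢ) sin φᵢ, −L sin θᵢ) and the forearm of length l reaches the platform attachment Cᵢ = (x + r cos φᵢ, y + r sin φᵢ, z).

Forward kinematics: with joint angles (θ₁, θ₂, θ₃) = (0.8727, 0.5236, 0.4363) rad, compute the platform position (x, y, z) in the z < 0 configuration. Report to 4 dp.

S1 = (0.1571·cos0.0°, 0.1571·sin0.0°, -0.0919) = (0.1571, 0.0000, -0.0919)
φ2=120.0°: virtual centre (-0.0920, 0.1593, -0.0600), radius l
arm 3 at φ=240.0°: e+L cos θ3 = 0.1888;  S3 = (-0.0944, -0.1635, -0.0507)
subtract pairs → two planes through P
[-0.4982 0.3186 0.0639]·P = 0.0043;  [-0.5030 -0.3269 0.0824]·P = 0.0051
Cramer: x(z) = -0.0093+0.1459z;  y(z) = -0.0011+0.0277z
sphere 1 gives Az²+Bz+C=0 with A=1.0220, B=0.1352, C=-0.0662;  B²−4AC=0.2891;  roots -0.3292, 0.1969;  negative root z = -0.3292
x = -0.0573, y = -0.0102

(-0.0573, -0.0102, -0.3292)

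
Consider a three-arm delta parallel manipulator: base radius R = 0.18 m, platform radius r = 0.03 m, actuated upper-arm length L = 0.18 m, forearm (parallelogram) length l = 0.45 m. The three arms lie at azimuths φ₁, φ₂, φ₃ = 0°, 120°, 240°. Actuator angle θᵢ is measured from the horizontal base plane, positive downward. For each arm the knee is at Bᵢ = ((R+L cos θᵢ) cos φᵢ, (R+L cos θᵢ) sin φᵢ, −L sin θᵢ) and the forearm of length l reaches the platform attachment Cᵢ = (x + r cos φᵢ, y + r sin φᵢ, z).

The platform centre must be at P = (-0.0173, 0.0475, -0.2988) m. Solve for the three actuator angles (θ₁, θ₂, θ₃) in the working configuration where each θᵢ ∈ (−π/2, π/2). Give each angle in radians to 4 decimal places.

φ1=0.0° → target in arm frame (-0.0173, 0.0475)
  A cos θ + B sin θ = C:  0.1673·cos θ + -0.2988·sin θ = 0.1405
  θ1 = atan2(B,A) + arccos(C/0.3424) = 0.0877
rotate P by −φ2: (0.0498, -0.0088, -0.2988)
  A cos θ + B sin θ = C:  0.1002·cos θ + -0.2988·sin θ = 0.1964
  γ=atan2(-0.2988,0.1002)=-1.2472;  ψ=arccos(0.6231)=0.8981;  θ2=γ+ψ≈-0.3491
φ3=240.0° → target in arm frame (-0.0325, -0.0387)
  e−x'=0.1825;  (l²−L²−(e−x')²−y'²−z²)/2L = 0.1278
  γ=atan2(-0.2988,0.1825)=-1.0225;  ψ=arccos(0.3651)=1.1971;  θ3=γ+ψ≈0.1745

θ₁ = 0.0877, θ₂ = -0.3491, θ₃ = 0.1745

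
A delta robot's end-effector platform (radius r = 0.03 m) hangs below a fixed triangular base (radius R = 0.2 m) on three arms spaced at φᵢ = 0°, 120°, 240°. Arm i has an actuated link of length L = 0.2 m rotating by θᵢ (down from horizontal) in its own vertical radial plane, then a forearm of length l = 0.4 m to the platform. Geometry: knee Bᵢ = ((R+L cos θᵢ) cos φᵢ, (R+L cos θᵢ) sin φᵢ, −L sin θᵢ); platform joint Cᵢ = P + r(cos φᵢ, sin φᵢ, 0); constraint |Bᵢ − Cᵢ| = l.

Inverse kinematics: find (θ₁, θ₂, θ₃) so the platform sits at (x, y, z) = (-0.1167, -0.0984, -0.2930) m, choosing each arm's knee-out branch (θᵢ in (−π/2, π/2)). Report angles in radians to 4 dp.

θ₁ = 1.1343, θ₂ = 0.7854, θ₃ = -0.1745

arm 1 (φ=0.0°): x'=-0.1167, y'=-0.0984
  e−x'=0.2867;  (l²−L²−(e−x')²−y'²−z²)/2L = -0.1443
  √(A²+B²)=0.4099;  θ1 = -0.7963+1.9306 ≈ 1.1343
arm 2 (φ=120.0°): x'=-0.0269, y'=0.1503
  e−x'=0.1969;  (l²−L²−(e−x')²−y'²−z²)/2L = -0.0680
  √(A²+B²)=0.3530;  θ2 = -0.9792+1.7645 ≈ 0.7854
arm 3 (φ=240.0°): x'=0.1436, y'=-0.0519
  A cos θ + B sin θ = C:  0.0264·cos θ + -0.2930·sin θ = 0.0769
  γ=atan2(-0.2930,0.0264)=-1.4808;  ψ=arccos(0.2614)=1.3063;  θ3=γ+ψ≈-0.1745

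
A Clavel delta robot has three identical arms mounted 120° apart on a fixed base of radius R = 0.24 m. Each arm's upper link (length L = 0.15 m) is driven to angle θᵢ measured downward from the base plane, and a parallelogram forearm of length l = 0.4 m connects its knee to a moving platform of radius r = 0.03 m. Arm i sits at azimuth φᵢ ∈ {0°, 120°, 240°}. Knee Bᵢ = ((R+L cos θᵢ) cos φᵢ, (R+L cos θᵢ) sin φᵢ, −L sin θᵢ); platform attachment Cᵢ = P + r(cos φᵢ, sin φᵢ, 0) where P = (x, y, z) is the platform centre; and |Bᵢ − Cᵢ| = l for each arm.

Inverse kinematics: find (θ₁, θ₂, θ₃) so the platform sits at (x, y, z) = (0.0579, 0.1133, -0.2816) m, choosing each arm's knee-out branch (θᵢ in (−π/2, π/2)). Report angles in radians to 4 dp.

θ₁ = 0.2616, θ₂ = 0.1742, θ₃ = 1.3092

φ1=0.0° → target in arm frame (0.0579, 0.1133)
  e−x'=0.1521;  (l²−L²−(e−x')²−y'²−z²)/2L = 0.0741
  γ=atan2(-0.2816,0.1521)=-1.0756;  ψ=arccos(0.2315)=1.3371;  θ1=γ+ψ≈0.2616
rotate P by −φ2: (0.0692, -0.1068, -0.2816)
  A=0.1408, B=-0.2816, C=(l²−L²−A²−y'²−z²)/(2L)=0.0899
  θ2 = atan2(B,A) + arccos(C/0.3149) = 0.1742
rotate P by −φ3: (-0.1271, -0.0065, -0.2816)
  A=0.3371, B=-0.2816, C=(l²−L²−A²−y'²−z²)/(2L)=-0.1849
  √(A²+B²)=0.4392;  θ3 = -0.6960+2.0052 ≈ 1.3092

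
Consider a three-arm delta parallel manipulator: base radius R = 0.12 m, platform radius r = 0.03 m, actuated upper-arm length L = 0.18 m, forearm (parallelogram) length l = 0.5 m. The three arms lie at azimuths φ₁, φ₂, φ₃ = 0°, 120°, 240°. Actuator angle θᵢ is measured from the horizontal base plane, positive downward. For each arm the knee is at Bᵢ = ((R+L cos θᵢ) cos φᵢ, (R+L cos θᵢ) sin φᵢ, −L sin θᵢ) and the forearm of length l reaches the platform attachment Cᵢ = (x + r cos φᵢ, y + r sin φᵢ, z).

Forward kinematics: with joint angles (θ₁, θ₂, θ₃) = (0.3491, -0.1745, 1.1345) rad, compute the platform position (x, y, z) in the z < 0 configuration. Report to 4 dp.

(0.0461, 0.2557, -0.4347)

arm 1 at φ=0.0°: ρ1 = 0.2591;  O1 = (0.2591, 0.0000, -0.0616)
O2 = (0.2673·cos120.0°, 0.2673·sin120.0°, 0.0313) = (-0.1336, 0.2315, 0.0313)
O3 = (0.1661·cos240.0°, 0.1661·sin240.0°, -0.1631) = (-0.0830, -0.1438, -0.1631)
eliminate P² terms by subtracting sphere 1 from 2 and 3
plane₁₂: -0.7856x+0.4629y+0.1856z = 0.0015
det = 0.5428;  x = 0.0135+-0.0749z,  y = 0.0261+-0.5281z
sphere 1 gives Az²+Bz+C=0 with A=1.2845, B=0.1324, C=-0.1852;  B²−4AC=0.9690;  roots -0.4347, 0.3317;  negative root z = -0.4347
x = 0.0461, y = 0.2557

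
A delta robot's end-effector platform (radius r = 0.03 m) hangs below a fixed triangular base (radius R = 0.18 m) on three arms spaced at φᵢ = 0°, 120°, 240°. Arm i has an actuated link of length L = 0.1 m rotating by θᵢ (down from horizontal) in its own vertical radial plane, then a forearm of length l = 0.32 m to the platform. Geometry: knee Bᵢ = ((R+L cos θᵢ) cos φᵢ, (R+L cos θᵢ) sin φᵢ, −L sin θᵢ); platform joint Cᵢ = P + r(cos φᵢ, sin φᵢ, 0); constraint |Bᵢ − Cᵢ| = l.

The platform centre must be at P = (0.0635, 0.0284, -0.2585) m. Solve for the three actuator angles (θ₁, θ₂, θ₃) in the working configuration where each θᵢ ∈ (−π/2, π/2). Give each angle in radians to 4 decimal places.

θ₁ = 0.0002, θ₂ = 0.6109, θ₃ = 0.9597

φ1=0.0° → target in arm frame (0.0635, 0.0284)
  A=0.0865, B=-0.2585, C=(l²−L²−A²−y'²−z²)/(2L)=0.0864
  √(A²+B²)=0.2726;  θ1 = -1.2479+1.2481 ≈ 0.0002
φ2=120.0° → target in arm frame (-0.0072, -0.0692)
  A cos θ + B sin θ = C:  0.1572·cos θ + -0.2585·sin θ = -0.0195
  θ2 = atan2(B,A) + arccos(C/0.3025) = 0.6109
φ3=240.0° → target in arm frame (-0.0563, 0.0408)
  A cos θ + B sin θ = C:  0.2063·cos θ + -0.2585·sin θ = -0.0933
  √(A²+B²)=0.3308;  θ3 = -0.8971+1.8568 ≈ 0.9597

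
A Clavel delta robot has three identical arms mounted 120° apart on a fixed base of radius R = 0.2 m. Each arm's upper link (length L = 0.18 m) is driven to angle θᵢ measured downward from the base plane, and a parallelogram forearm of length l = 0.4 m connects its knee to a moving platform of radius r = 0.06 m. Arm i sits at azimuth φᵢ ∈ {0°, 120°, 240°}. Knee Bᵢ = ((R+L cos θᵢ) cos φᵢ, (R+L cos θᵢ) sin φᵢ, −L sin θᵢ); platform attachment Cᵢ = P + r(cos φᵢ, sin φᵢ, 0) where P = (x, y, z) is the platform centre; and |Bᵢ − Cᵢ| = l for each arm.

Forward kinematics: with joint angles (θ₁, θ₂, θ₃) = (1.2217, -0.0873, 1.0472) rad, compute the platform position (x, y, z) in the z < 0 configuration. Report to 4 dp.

φ1=0.0°: virtual centre (0.2016, 0.0000, -0.1691), radius l
φ2=120.0°: virtual centre (-0.1597, 0.2765, 0.0157), radius l
φ3=240.0°: virtual centre (-0.1150, -0.1992, -0.1559), radius l
|S₂|²−|S₁|² = 0.0330;  |S₃|²−|S₁|² = 0.0080
[-0.7225 0.5531 0.3697]·P = 0.0330;  [-0.6331 -0.3984 0.0265]·P = 0.0080
det = 0.6380;  x = -0.0275+0.2538z,  y = 0.0237+-0.3368z
into |P−S₁|² = l²: 1.1779z² + 0.2060z + -0.0784 = 0;  Δ = 0.4117;  z = -0.3598 or 0.1849 → z<0 root = -0.3598
x = -0.1188, y = 0.1449

(-0.1188, 0.1449, -0.3598)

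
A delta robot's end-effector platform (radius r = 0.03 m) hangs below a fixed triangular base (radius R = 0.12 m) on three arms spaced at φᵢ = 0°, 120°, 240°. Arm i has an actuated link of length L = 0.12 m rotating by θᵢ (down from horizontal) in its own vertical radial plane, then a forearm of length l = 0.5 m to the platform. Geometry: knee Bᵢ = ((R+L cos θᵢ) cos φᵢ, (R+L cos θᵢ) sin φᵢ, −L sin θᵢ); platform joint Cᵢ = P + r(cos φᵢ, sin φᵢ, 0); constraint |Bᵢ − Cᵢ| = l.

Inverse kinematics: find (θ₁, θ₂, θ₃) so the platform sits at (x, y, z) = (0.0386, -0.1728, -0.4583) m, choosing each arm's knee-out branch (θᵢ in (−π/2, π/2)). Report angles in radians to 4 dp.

φ1=0.0° → target in arm frame (0.0386, -0.1728)
  A cos θ + B sin θ = C:  0.0514·cos θ + -0.4583·sin θ = -0.0289
  γ=atan2(-0.4583,0.0514)=-1.4591;  ψ=arccos(-0.0627)=1.6335;  θ1=γ+ψ≈0.1744
rotate P by −φ2: (-0.1689, 0.0530, -0.4583)
  A cos θ + B sin θ = C:  0.2589·cos θ + -0.4583·sin θ = -0.1846
  θ2 = atan2(B,A) + arccos(C/0.5264) = 0.8726
rotate P by −φ3: (0.1303, 0.1198, -0.4583)
  e−x'=-0.0403;  (l²−L²−(e−x')²−y'²−z²)/2L = 0.0399
  γ=atan2(-0.4583,-0.0403)=-1.6586;  ψ=arccos(0.0867)=1.4840;  θ3=γ+ψ≈-0.1746

θ₁ = 0.1744, θ₂ = 0.8726, θ₃ = -0.1746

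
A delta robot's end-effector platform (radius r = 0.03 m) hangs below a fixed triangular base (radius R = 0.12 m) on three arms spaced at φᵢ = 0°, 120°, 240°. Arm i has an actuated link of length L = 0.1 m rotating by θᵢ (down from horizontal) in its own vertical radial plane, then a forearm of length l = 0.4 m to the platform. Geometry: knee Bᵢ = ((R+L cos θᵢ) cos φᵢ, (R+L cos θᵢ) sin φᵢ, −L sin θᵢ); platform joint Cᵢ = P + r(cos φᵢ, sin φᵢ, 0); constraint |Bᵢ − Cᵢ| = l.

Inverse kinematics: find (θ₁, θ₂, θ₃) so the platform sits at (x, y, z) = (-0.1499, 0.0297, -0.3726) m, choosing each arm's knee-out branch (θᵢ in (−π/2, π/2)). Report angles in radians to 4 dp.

θ₁ = 1.1345, θ₂ = 0.0004, θ₃ = 0.2619

rotate P by −φ1: (-0.1499, 0.0297, -0.3726)
  A=0.2399, B=-0.3726, C=(l²−L²−A²−y'²−z²)/(2L)=-0.2363
  γ=atan2(-0.3726,0.2399)=-0.9988;  ψ=arccos(-0.5333)=2.1333;  θ1=γ+ψ≈1.1345
φ2=120.0° → target in arm frame (0.1007, 0.1150)
  A cos θ + B sin θ = C:  -0.0107·cos θ + -0.3726·sin θ = -0.0108
  √(A²+B²)=0.3728;  θ2 = -1.5994+1.5998 ≈ 0.0004
rotate P by −φ3: (0.0492, -0.1447, -0.3726)
  A cos θ + B sin θ = C:  0.0408·cos θ + -0.3726·sin θ = -0.0571
  √(A²+B²)=0.3748;  θ3 = -1.4618+1.7238 ≈ 0.2619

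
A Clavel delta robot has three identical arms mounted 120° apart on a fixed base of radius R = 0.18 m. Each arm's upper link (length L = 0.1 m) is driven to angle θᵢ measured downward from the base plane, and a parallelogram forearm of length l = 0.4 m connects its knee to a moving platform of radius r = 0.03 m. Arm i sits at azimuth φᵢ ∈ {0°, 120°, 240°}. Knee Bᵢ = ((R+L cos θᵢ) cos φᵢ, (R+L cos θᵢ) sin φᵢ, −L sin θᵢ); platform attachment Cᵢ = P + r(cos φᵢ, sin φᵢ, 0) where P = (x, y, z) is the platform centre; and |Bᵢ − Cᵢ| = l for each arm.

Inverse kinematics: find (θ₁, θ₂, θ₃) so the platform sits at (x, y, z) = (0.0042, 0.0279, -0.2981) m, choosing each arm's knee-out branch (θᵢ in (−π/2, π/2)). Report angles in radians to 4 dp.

φ1=0.0° → target in arm frame (0.0042, 0.0279)
  e−x'=0.1458;  (l²−L²−(e−x')²−y'²−z²)/2L = 0.1955
  θ1 = atan2(B,A) + arccos(C/0.3318) = -0.1751
arm 2 (φ=120.0°): x'=0.0221, y'=-0.0176
  A cos θ + B sin θ = C:  0.1279·cos θ + -0.2981·sin θ = 0.2223
  γ=atan2(-0.2981,0.1279)=-1.1654;  ψ=arccos(0.6853)=0.8158;  θ2=γ+ψ≈-0.3496
rotate P by −φ3: (-0.0263, -0.0103, -0.2981)
  e−x'=0.1763;  (l²−L²−(e−x')²−y'²−z²)/2L = 0.1498
  γ=atan2(-0.2981,0.1763)=-1.0368;  ψ=arccos(0.4326)=1.1234;  θ3=γ+ψ≈0.0866

θ₁ = -0.1751, θ₂ = -0.3496, θ₃ = 0.0866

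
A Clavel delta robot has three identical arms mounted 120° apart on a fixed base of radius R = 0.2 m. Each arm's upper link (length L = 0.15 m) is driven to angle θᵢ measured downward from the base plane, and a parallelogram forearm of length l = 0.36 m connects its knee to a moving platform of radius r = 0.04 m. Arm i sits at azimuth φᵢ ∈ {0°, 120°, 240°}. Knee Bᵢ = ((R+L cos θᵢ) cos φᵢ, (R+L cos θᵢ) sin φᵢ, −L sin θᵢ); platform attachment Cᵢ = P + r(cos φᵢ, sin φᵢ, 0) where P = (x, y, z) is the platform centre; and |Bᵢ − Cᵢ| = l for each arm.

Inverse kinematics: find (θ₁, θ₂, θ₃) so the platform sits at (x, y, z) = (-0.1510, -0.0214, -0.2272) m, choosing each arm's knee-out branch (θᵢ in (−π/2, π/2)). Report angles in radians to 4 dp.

θ₁ = 1.3091, θ₂ = 0.0873, θ₃ = -0.2611

φ1=0.0° → target in arm frame (-0.1510, -0.0214)
  A=0.3110, B=-0.2272, C=(l²−L²−A²−y'²−z²)/(2L)=-0.1390
  θ1 = atan2(B,A) + arccos(C/0.3852) = 1.3091
φ2=120.0° → target in arm frame (0.0570, 0.1415)
  A cos θ + B sin θ = C:  0.1030·cos θ + -0.2272·sin θ = 0.0828
  √(A²+B²)=0.2495;  θ2 = -1.1450+1.2323 ≈ 0.0873
rotate P by −φ3: (0.0940, -0.1201, -0.2272)
  A=0.0660, B=-0.2272, C=(l²−L²−A²−y'²−z²)/(2L)=0.1224
  √(A²+B²)=0.2366;  θ3 = -1.2882+1.0272 ≈ -0.2611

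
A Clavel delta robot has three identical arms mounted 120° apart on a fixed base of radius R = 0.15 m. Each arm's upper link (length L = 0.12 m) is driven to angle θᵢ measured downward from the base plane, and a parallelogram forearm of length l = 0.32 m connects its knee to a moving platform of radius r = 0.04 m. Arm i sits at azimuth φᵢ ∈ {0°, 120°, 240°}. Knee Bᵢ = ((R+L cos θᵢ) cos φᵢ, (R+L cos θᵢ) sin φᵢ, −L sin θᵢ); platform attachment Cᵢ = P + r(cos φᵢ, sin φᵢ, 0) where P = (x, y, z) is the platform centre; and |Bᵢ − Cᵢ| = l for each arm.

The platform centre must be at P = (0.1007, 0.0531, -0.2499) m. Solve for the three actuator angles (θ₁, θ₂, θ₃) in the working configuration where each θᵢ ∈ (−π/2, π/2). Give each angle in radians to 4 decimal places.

θ₁ = -0.3497, θ₂ = 0.4363, θ₃ = 0.9596

φ1=0.0° → target in arm frame (0.1007, 0.0531)
  A cos θ + B sin θ = C:  0.0093·cos θ + -0.2499·sin θ = 0.0943
  θ1 = atan2(B,A) + arccos(C/0.2501) = -0.3497
rotate P by −φ2: (-0.0044, -0.1138, -0.2499)
  A cos θ + B sin θ = C:  0.1144·cos θ + -0.2499·sin θ = -0.0020
  γ=atan2(-0.2499,0.1144)=-1.1416;  ψ=arccos(-0.0071)=1.5779;  θ2=γ+ψ≈0.4363
rotate P by −φ3: (-0.0963, 0.0607, -0.2499)
  A cos θ + B sin θ = C:  0.2063·cos θ + -0.2499·sin θ = -0.0863
  θ3 = atan2(B,A) + arccos(C/0.3241) = 0.9596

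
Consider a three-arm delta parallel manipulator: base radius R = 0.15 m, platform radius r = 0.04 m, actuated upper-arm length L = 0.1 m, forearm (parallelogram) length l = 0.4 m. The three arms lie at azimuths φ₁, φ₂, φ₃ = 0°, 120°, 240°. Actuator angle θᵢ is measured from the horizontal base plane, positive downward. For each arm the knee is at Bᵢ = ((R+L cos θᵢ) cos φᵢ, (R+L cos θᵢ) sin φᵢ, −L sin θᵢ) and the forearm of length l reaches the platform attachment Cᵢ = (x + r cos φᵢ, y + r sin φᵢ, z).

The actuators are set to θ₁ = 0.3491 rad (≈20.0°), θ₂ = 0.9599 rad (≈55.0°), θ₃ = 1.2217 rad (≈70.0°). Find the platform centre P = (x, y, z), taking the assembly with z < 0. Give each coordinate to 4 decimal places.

(0.0999, 0.0324, -0.4191)

O1 = (0.2040·cos0.0°, 0.2040·sin0.0°, -0.0342) = (0.2040, 0.0000, -0.0342)
O2 = (0.1674·cos120.0°, 0.1674·sin120.0°, -0.0819) = (-0.0837, 0.1449, -0.0819)
O3 = (0.1442·cos240.0°, 0.1442·sin240.0°, -0.0940) = (-0.0721, -0.1249, -0.0940)
eliminate P² terms by subtracting sphere 1 from 2 and 3
[-0.5753 0.2899 -0.0954]·P = -0.0081;  [-0.5521 -0.2498 -0.1195]·P = -0.0131
Cramer: x(z) = 0.0192-0.1925z;  y(z) = 0.0103-0.0529z
sphere 1 gives Az²+Bz+C=0 with A=1.0399, B=0.1385, C=-0.1246;  B²−4AC=0.5373;  roots -0.4191, 0.2859;  negative root z = -0.4191
x = 0.0999, y = 0.0324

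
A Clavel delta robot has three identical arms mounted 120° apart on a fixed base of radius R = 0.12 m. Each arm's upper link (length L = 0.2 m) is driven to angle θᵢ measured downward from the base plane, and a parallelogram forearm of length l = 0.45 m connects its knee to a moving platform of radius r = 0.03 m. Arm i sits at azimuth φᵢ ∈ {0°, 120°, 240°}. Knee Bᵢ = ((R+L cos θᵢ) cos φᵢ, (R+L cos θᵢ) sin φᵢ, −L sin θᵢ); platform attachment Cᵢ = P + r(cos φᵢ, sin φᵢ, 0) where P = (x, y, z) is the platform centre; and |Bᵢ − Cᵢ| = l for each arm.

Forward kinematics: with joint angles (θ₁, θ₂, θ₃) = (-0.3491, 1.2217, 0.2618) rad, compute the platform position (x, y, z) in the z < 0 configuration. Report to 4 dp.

(0.2014, -0.1819, -0.3360)

centre 1 = (0.2779·cos0.0°, 0.2779·sin0.0°, 0.0684) = (0.2779, 0.0000, 0.0684)
φ2=120.0°: virtual centre (-0.0792, 0.1372, -0.1879), radius l
φ3=240.0°: virtual centre (-0.1416, -0.2452, -0.0518), radius l
subtract pairs → two planes through P
linear system: -0.7143x+0.2744y = -0.0215−-0.5127z; -0.8391x+-0.4905y = 0.0009−-0.2403z
Cramer: x(z) = 0.0177-0.5467z;  y(z) = -0.0323+0.4453z
sphere 1 gives Az²+Bz+C=0 with A=1.4972, B=0.1190, C=-0.1291;  B²−4AC=0.7871;  roots -0.3360, 0.2566;  negative root z = -0.3360
x = 0.2014, y = -0.1819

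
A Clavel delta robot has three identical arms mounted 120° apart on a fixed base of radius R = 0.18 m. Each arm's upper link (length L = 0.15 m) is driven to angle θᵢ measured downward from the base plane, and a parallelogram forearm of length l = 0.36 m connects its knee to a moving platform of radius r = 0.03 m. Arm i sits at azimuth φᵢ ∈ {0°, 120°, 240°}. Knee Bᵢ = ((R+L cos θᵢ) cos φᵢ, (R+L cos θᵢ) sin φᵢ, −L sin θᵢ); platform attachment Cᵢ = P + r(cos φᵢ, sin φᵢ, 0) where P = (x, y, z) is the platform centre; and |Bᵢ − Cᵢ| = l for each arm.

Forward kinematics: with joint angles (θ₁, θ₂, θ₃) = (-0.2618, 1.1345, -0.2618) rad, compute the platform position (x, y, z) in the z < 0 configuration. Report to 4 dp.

(0.0689, -0.1194, -0.2147)

centre 1 = (0.2949·cos0.0°, 0.2949·sin0.0°, 0.0388) = (0.2949, 0.0000, 0.0388)
arm 2 at φ=120.0°: e+L cos θ2 = 0.2134;  centre 2 = (-0.1067, 0.1848, -0.1359)
centre 3 = (0.2949·cos240.0°, 0.2949·sin240.0°, 0.0388) = (-0.1474, -0.2554, 0.0388)
eliminate P² terms by subtracting sphere 1 from 2 and 3
linear system: -0.8032x+0.3696y = -0.0245−-0.3495z; -0.8847x+-0.5108y = 0.0000−0.0000z
Cramer: x(z) = 0.0169-0.2422z;  y(z) = -0.0293+0.4195z
into |P−centre ₁|² = l²: 1.2346z² + 0.0324z + -0.0500 = 0;  Δ = 0.2479;  z = -0.2147 or 0.1885 → z<0 root = -0.2147
x = 0.0689, y = -0.1194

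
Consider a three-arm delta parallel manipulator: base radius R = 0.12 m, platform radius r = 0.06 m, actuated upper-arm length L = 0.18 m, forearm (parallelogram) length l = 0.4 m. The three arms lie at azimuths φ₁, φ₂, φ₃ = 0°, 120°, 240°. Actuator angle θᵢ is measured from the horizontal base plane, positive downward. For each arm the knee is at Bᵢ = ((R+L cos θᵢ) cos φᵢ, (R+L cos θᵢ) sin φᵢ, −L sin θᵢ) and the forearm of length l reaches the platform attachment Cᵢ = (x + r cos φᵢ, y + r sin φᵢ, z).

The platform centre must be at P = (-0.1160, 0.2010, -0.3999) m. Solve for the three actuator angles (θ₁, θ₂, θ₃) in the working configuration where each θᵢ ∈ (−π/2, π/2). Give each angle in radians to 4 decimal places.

θ₁ = 1.1345, θ₂ = -0.0001, θ₃ = 1.1346

φ1=0.0° → target in arm frame (-0.1160, 0.2010)
  A cos θ + B sin θ = C:  0.1760·cos θ + -0.3999·sin θ = -0.2880
  γ=atan2(-0.3999,0.1760)=-1.1562;  ψ=arccos(-0.6593)=2.2906;  θ1=γ+ψ≈1.1345
φ2=120.0° → target in arm frame (0.2321, 0.0000)
  A cos θ + B sin θ = C:  -0.1721·cos θ + -0.3999·sin θ = -0.1720
  √(A²+B²)=0.4353;  θ2 = -1.9771+1.9770 ≈ -0.0001
rotate P by −φ3: (-0.1161, -0.2010, -0.3999)
  A=0.1761, B=-0.3999, C=(l²−L²−A²−y'²−z²)/(2L)=-0.2881
  γ=atan2(-0.3999,0.1761)=-1.1560;  ψ=arccos(-0.6593)=2.2907;  θ3=γ+ψ≈1.1346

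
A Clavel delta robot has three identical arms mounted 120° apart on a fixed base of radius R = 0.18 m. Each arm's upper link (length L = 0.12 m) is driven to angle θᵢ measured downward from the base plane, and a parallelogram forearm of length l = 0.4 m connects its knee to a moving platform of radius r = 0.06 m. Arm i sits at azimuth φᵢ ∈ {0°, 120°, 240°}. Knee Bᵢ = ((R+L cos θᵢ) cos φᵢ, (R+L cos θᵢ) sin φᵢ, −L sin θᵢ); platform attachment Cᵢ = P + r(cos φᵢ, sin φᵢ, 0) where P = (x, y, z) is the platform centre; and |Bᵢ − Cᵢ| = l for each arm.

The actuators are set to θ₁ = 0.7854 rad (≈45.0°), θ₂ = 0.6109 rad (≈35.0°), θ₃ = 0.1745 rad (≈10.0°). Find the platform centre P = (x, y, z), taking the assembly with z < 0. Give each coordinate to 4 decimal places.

φ1=0.0°: virtual centre (0.2049, 0.0000, -0.0849), radius l
centre 2 = (0.2183·cos120.0°, 0.2183·sin120.0°, -0.0688) = (-0.1091, 0.1890, -0.0688)
φ3=240.0°: virtual centre (-0.1191, -0.2063, -0.0208), radius l
subtract pairs → two planes through P
[-0.6280 0.3781 0.0320]·P = 0.0032;  [-0.6479 -0.4125 0.1280]·P = 0.0080
Cramer: x(z) = -0.0086+0.1223z;  y(z) = -0.0058+0.1183z
quadratic in z: (1.0290)z²+(0.1161)z+(-0.1072)=0, √Δ=0.6743 → z ∈ {-0.3841, 0.2712}; z = -0.3841 (taking z<0)
x = -0.0556, y = -0.0513

(-0.0556, -0.0513, -0.3841)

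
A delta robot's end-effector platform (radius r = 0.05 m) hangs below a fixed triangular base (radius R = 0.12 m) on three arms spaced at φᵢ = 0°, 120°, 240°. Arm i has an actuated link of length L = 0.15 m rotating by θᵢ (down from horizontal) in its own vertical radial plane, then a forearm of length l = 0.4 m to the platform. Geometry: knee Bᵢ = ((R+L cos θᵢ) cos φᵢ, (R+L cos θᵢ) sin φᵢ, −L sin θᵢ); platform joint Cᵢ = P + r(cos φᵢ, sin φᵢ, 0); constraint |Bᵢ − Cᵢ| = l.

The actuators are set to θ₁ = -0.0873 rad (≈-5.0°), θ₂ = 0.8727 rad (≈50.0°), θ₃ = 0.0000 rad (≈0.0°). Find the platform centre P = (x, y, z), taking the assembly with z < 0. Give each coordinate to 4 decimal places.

(0.0919, -0.1356, -0.3409)

φ1=0.0°: virtual centre (0.2194, 0.0000, 0.0131), radius l
arm 2 at φ=120.0°: ρ2 = 0.1664;  centre 2 = (-0.0832, 0.1441, -0.1149)
centre 3 = (0.2200·cos240.0°, 0.2200·sin240.0°, 0.0000) = (-0.1100, -0.1905, 0.0000)
eliminate P² terms by subtracting sphere 1 from 2 and 3
linear system: -0.6053x+0.2882y = -0.0074−-0.2560z; -0.6589x+-0.3811y = 0.0001−-0.0262z
Cramer: x(z) = 0.0067-0.2499z;  y(z) = -0.0117+0.3634z
quadratic in z: (1.1945)z²+(0.0716)z+(-0.1144)=0, √Δ=0.7429 → z ∈ {-0.3409, 0.2810}; z = -0.3409 (taking z<0)
x = 0.0919, y = -0.1356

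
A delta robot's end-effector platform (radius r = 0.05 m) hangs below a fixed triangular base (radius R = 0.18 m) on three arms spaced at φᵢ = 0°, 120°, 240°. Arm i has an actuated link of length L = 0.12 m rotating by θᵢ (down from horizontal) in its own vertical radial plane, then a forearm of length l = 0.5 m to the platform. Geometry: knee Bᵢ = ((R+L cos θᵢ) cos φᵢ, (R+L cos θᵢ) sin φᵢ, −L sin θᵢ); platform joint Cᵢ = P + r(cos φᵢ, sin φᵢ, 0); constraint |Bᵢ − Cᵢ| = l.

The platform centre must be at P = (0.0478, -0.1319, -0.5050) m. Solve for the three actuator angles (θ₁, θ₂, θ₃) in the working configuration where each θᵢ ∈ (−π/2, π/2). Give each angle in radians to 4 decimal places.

rotate P by −φ1: (0.0478, -0.1319, -0.5050)
  e−x'=0.0822;  (l²−L²−(e−x')²−y'²−z²)/2L = -0.1816
  √(A²+B²)=0.5116;  θ1 = -1.4094+1.9336 ≈ 0.5242
φ2=120.0° → target in arm frame (-0.1381, 0.0246)
  A=0.2681, B=-0.5050, C=(l²−L²−A²−y'²−z²)/(2L)=-0.3830
  √(A²+B²)=0.5718;  θ2 = -1.0827+2.3048 ≈ 1.2221
rotate P by −φ3: (0.0903, 0.1073, -0.5050)
  A=0.0397, B=-0.5050, C=(l²−L²−A²−y'²−z²)/(2L)=-0.1355
  θ3 = atan2(B,A) + arccos(C/0.5066) = 0.3492

θ₁ = 0.5242, θ₂ = 1.2221, θ₃ = 0.3492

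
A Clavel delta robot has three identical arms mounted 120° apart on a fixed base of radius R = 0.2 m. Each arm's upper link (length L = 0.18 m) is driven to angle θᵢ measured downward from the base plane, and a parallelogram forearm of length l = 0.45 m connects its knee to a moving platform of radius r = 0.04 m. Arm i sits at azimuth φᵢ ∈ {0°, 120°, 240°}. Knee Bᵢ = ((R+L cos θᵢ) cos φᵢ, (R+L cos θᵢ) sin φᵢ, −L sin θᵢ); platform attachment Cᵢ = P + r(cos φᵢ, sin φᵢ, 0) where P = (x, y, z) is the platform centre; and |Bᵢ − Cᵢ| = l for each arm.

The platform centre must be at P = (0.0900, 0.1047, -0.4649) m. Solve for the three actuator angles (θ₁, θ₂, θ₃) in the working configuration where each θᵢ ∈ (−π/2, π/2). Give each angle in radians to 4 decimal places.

θ₁ = 0.5238, θ₂ = 0.6983, θ₃ = 1.3090

rotate P by −φ1: (0.0900, 0.1047, -0.4649)
  A cos θ + B sin θ = C:  0.0700·cos θ + -0.4649·sin θ = -0.1719
  √(A²+B²)=0.4701;  θ1 = -1.4213+1.9452 ≈ 0.5238
rotate P by −φ2: (0.0457, -0.1303, -0.4649)
  A cos θ + B sin θ = C:  0.1143·cos θ + -0.4649·sin θ = -0.2113
  γ=atan2(-0.4649,0.1143)=-1.3297;  ψ=arccos(-0.4414)=2.0280;  θ2=γ+ψ≈0.6983
φ3=240.0° → target in arm frame (-0.1357, 0.0256)
  A cos θ + B sin θ = C:  0.2957·cos θ + -0.4649·sin θ = -0.3725
  θ3 = atan2(B,A) + arccos(C/0.5510) = 1.3090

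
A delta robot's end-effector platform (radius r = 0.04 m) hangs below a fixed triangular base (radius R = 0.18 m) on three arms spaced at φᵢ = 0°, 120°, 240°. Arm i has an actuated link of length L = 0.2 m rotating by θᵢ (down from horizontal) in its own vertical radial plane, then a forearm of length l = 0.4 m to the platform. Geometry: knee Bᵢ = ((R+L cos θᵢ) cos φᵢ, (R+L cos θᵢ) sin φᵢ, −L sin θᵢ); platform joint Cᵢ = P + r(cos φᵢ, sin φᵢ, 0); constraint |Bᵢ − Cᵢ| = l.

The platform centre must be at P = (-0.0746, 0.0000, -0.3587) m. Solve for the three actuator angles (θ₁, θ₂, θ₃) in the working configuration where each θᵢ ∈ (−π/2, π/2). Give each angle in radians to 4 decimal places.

θ₁ = 0.8726, θ₂ = 0.4362, θ₃ = 0.4362

φ1=0.0° → target in arm frame (-0.0746, 0.0000)
  A cos θ + B sin θ = C:  0.2146·cos θ + -0.3587·sin θ = -0.1368
  γ=atan2(-0.3587,0.2146)=-1.0316;  ψ=arccos(-0.3273)=1.9042;  θ1=γ+ψ≈0.8726
rotate P by −φ2: (0.0373, 0.0646, -0.3587)
  A=0.1027, B=-0.3587, C=(l²−L²−A²−y'²−z²)/(2L)=-0.0585
  θ2 = atan2(B,A) + arccos(C/0.3731) = 0.4362
rotate P by −φ3: (0.0373, -0.0646, -0.3587)
  A=0.1027, B=-0.3587, C=(l²−L²−A²−y'²−z²)/(2L)=-0.0585
  γ=atan2(-0.3587,0.1027)=-1.2919;  ψ=arccos(-0.1567)=1.7281;  θ3=γ+ψ≈0.4362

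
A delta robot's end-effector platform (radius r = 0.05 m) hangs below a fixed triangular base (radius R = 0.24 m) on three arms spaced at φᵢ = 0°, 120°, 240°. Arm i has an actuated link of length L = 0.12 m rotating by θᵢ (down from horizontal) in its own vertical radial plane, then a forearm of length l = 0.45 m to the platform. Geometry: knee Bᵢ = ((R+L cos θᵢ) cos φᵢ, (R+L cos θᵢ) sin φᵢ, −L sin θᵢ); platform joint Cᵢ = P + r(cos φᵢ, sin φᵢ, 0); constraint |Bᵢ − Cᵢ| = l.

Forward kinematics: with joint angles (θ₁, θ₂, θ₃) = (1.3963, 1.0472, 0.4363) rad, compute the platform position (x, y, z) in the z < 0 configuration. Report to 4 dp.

centre 1 = (0.2108·cos0.0°, 0.2108·sin0.0°, -0.1182) = (0.2108, 0.0000, -0.1182)
arm 2 at φ=120.0°: e+L cos θ2 = 0.2500;  centre 2 = (-0.1250, 0.2165, -0.1039)
centre 3 = (0.2988·cos240.0°, 0.2988·sin240.0°, -0.0507) = (-0.1494, -0.2587, -0.0507)
|centre ₂|²−|centre ₁|² = 0.0149;  |centre ₃|²−|centre ₁|² = 0.0334
plane₁₂: -0.6717x+0.4330y+0.0285z = 0.0149
det = 0.6595;  x = -0.0336+0.1110z,  y = -0.0178+0.1063z
sphere 1 gives Az²+Bz+C=0 with A=1.0236, B=0.1783, C=-0.1285;  B²−4AC=0.5578;  roots -0.4519, 0.2777;  negative root z = -0.4519
x = -0.0838, y = -0.0658

(-0.0838, -0.0658, -0.4519)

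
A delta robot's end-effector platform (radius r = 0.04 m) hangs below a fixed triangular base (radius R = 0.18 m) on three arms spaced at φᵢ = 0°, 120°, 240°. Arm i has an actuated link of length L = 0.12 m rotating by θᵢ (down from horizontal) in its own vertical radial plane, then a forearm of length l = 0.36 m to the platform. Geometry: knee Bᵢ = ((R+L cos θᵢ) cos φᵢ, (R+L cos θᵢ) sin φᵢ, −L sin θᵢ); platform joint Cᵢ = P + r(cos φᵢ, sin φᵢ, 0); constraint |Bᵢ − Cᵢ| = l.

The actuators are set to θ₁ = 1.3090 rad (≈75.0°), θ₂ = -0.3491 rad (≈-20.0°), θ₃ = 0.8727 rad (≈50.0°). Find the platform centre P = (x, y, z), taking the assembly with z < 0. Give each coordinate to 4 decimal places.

(-0.1196, 0.1052, -0.3005)

arm 1 at φ=0.0°: (R−r)+L cos θ1 = 0.1711;  S1 = (0.1711, 0.0000, -0.1159)
arm 2 at φ=120.0°: (R−r)+L cos θ2 = 0.2528;  S2 = (-0.1264, 0.2189, 0.0410)
S3 = (0.2171·cos240.0°, 0.2171·sin240.0°, -0.0919) = (-0.1086, -0.1880, -0.0919)
subtract pairs → two planes through P
[-0.5949 0.4378 0.3139]·P = 0.0229;  [-0.5592 -0.3761 0.0480]·P = 0.0129
Cramer: x(z) = -0.0304+0.2968z;  y(z) = 0.0109-0.3138z
quadratic in z: (1.1865)z²+(0.1054)z+(-0.0755)=0, √Δ=0.6076 → z ∈ {-0.3005, 0.2116}; z = -0.3005 (taking z<0)
x = -0.1196, y = 0.1052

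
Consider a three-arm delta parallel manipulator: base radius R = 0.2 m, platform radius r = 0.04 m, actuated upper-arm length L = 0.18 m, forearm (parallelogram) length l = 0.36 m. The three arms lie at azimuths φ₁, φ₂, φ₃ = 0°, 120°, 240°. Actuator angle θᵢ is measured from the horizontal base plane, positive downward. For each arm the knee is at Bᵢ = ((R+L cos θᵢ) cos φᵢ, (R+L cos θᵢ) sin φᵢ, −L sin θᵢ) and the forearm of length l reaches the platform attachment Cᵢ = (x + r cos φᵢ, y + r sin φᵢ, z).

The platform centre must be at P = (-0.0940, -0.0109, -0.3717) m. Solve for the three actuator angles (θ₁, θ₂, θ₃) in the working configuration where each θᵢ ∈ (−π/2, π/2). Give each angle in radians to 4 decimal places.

θ₁ = 1.3091, θ₂ = 0.7858, θ₃ = 0.6981

rotate P by −φ1: (-0.0940, -0.0109, -0.3717)
  A=0.2540, B=-0.3717, C=(l²−L²−A²−y'²−z²)/(2L)=-0.2933
  θ1 = atan2(B,A) + arccos(C/0.4502) = 1.3091
arm 2 (φ=120.0°): x'=0.0376, y'=0.0869
  A cos θ + B sin θ = C:  0.1224·cos θ + -0.3717·sin θ = -0.1764
  γ=atan2(-0.3717,0.1224)=-1.2526;  ψ=arccos(-0.4507)=2.0383;  θ2=γ+ψ≈0.7858
rotate P by −φ3: (0.0564, -0.0760, -0.3717)
  A cos θ + B sin θ = C:  0.1036·cos θ + -0.3717·sin θ = -0.1596
  γ=atan2(-0.3717,0.1036)=-1.2991;  ψ=arccos(-0.4136)=1.9972;  θ3=γ+ψ≈0.6981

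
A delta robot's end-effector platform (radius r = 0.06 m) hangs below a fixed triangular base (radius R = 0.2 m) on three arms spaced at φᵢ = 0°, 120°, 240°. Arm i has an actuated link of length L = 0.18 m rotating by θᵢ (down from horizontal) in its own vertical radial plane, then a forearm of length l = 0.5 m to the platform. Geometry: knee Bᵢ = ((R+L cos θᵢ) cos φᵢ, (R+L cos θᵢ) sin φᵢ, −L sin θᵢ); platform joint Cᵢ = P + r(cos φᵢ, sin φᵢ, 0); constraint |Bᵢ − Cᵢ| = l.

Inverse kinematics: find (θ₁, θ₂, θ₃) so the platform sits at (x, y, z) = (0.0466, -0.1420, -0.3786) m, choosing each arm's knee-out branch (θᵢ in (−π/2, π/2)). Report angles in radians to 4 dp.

θ₁ = -0.0873, θ₂ = 0.6980, θ₃ = -0.3489

rotate P by −φ1: (0.0466, -0.1420, -0.3786)
  A cos θ + B sin θ = C:  0.0934·cos θ + -0.3786·sin θ = 0.1260
  √(A²+B²)=0.3900;  θ1 = -1.3289+1.2417 ≈ -0.0873
φ2=120.0° → target in arm frame (-0.1463, 0.0306)
  A=0.2863, B=-0.3786, C=(l²−L²−A²−y'²−z²)/(2L)=-0.0240
  γ=atan2(-0.3786,0.2863)=-0.9234;  ψ=arccos(-0.0505)=1.6213;  θ2=γ+ψ≈0.6980
φ3=240.0° → target in arm frame (0.0997, 0.1114)
  A=0.0403, B=-0.3786, C=(l²−L²−A²−y'²−z²)/(2L)=0.1673
  θ3 = atan2(B,A) + arccos(C/0.3807) = -0.3489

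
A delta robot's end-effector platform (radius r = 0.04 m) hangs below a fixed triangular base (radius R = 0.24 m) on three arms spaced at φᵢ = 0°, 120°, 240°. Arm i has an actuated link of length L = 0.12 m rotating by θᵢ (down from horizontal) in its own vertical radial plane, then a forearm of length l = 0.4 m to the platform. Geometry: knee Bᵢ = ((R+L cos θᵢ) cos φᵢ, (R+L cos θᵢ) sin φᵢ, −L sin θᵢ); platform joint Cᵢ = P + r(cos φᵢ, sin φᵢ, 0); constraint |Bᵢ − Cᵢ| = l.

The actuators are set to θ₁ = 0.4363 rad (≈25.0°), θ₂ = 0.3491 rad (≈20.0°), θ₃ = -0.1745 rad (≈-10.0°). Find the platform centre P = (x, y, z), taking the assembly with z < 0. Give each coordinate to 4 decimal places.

(-0.0260, -0.0321, -0.2673)

O1 = (0.3088·cos0.0°, 0.3088·sin0.0°, -0.0507) = (0.3088, 0.0000, -0.0507)
φ2=120.0°: virtual centre (-0.1564, 0.2709, -0.0410), radius l
φ3=240.0°: virtual centre (-0.1591, -0.2755, 0.0208), radius l
subtract pairs → two planes through P
[-0.9303 0.5417 0.0193]·P = 0.0016;  [-0.9357 -0.5511 0.1431]·P = 0.0038
Cramer: x(z) = -0.0029+0.0865z;  y(z) = -0.0020+0.1128z
sphere 1 gives Az²+Bz+C=0 with A=1.0202, B=0.0471, C=-0.0603;  B²−4AC=0.2483;  roots -0.2673, 0.2212;  negative root z = -0.2673
x = -0.0260, y = -0.0321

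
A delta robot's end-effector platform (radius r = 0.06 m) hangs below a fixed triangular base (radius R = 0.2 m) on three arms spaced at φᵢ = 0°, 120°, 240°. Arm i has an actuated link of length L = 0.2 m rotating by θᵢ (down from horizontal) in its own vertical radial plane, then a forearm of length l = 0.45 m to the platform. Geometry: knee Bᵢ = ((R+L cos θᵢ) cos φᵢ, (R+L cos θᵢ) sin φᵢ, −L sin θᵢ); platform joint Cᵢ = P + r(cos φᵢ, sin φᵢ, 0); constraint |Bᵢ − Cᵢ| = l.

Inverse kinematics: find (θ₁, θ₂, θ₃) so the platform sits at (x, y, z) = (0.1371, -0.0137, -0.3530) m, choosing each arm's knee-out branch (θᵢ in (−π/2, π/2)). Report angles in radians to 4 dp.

θ₁ = -0.2620, θ₂ = 0.6980, θ₃ = 0.6110

φ1=0.0° → target in arm frame (0.1371, -0.0137)
  e−x'=0.0029;  (l²−L²−(e−x')²−y'²−z²)/2L = 0.0942
  γ=atan2(-0.3530,0.0029)=-1.5626;  ψ=arccos(0.2670)=1.3006;  θ1=γ+ψ≈-0.2620
arm 2 (φ=120.0°): x'=-0.0804, y'=-0.1119
  A=0.2204, B=-0.3530, C=(l²−L²−A²−y'²−z²)/(2L)=-0.0580
  θ2 = atan2(B,A) + arccos(C/0.4162) = 0.6980
rotate P by −φ3: (-0.0567, 0.1256, -0.3530)
  e−x'=0.1967;  (l²−L²−(e−x')²−y'²−z²)/2L = -0.0414
  √(A²+B²)=0.4041;  θ3 = -1.0625+1.6735 ≈ 0.6110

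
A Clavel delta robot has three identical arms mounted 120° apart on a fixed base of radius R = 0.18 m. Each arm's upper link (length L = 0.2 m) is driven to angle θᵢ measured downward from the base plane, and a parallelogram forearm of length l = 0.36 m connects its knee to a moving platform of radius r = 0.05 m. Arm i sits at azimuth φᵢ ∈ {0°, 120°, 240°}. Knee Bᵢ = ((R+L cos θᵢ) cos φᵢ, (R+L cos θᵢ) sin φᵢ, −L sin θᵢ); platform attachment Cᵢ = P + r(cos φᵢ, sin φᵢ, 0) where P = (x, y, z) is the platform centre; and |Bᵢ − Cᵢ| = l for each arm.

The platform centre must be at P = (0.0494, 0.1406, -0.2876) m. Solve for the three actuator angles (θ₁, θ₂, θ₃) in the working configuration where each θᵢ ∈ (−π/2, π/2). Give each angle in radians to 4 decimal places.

rotate P by −φ1: (0.0494, 0.1406, -0.2876)
  A=0.0806, B=-0.2876, C=(l²−L²−A²−y'²−z²)/(2L)=-0.0484
  θ1 = atan2(B,A) + arccos(C/0.2987) = 0.4362
φ2=120.0° → target in arm frame (0.0971, -0.1131)
  A cos θ + B sin θ = C:  0.0329·cos θ + -0.2876·sin θ = -0.0175
  √(A²+B²)=0.2895;  θ2 = -1.4568+1.6312 ≈ 0.1744
φ3=240.0° → target in arm frame (-0.1465, -0.0275)
  e−x'=0.2765;  (l²−L²−(e−x')²−y'²−z²)/2L = -0.1758
  θ3 = atan2(B,A) + arccos(C/0.3989) = 1.2219

θ₁ = 0.4362, θ₂ = 0.1744, θ₃ = 1.2219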